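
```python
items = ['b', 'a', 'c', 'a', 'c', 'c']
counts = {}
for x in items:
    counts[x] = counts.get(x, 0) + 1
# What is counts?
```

Initial: counts = {}, items = ['b', 'a', 'c', 'a', 'c', 'c']
See 'b': counts = {'b': 1}
See 'a': counts = {'b': 1, 'a': 1}
See 'c': counts = {'b': 1, 'a': 1, 'c': 1}
See 'a': counts = {'b': 1, 'a': 2, 'c': 1}
See 'c': counts = {'b': 1, 'a': 2, 'c': 2}
See 'c': counts = {'b': 1, 'a': 2, 'c': 3}

{'b': 1, 'a': 2, 'c': 3}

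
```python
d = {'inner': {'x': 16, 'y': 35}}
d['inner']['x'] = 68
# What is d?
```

After line 1: d = {'inner': {'x': 16, 'y': 35}}
After line 2 (inner x overwritten): d = {'inner': {'x': 68, 'y': 35}}

{'inner': {'x': 68, 'y': 35}}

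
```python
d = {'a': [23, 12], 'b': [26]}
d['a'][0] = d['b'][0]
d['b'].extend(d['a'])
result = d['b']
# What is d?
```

After line 1: d = {'a': [23, 12], 'b': [26]}
After line 2 (a[0] = b[0] = 26): d = {'a': [26, 12], 'b': [26]}
After line 3 (b.extend(a) appends [26, 12]): d = {'a': [26, 12], 'b': [26, 26, 12]}
After line 4: result = d['b'] = [26, 26, 12]

{'a': [26, 12], 'b': [26, 26, 12]}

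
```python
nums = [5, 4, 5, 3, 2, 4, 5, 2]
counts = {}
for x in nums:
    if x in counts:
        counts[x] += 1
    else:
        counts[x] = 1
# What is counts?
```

Initial: counts = {}, nums = [5, 4, 5, 3, 2, 4, 5, 2]
See 5: counts = {5: 1}
See 4: counts = {5: 1, 4: 1}
See 5: counts = {5: 2, 4: 1}
See 3: counts = {5: 2, 4: 1, 3: 1}
See 2: counts = {5: 2, 4: 1, 3: 1, 2: 1}
See 4: counts = {5: 2, 4: 2, 3: 1, 2: 1}
See 5: counts = {5: 3, 4: 2, 3: 1, 2: 1}
See 2: counts = {5: 3, 4: 2, 3: 1, 2: 2}

{5: 3, 4: 2, 3: 1, 2: 2}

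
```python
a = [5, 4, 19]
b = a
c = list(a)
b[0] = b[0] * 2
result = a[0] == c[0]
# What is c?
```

After line 1: a = [5, 4, 19]
After line 2 (b = a, alias): a = [5, 4, 19], b = [5, 4, 19]
After line 3 (c = list(a) is a copy, new object): c = [5, 4, 19]
After line 4 (b[0] = 5 * 2 = 10; mutates shared a/b): a = b = [10, 4, 19], c = [5, 4, 19]
After line 5 (a[0] = 10, c[0] = 5; result = False)

[5, 4, 19]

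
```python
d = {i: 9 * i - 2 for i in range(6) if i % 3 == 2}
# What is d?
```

{2: 16, 5: 43}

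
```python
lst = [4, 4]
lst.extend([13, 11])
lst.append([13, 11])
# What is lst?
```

After line 1: lst = [4, 4]
After line 2 (extend unpacks [13, 11]): lst = [4, 4, 13, 11]
After line 3 (append adds [13, 11] as single element): lst = [4, 4, 13, 11, [13, 11]]

[4, 4, 13, 11, [13, 11]]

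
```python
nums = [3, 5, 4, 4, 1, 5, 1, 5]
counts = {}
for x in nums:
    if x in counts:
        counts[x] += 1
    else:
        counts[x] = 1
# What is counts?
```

Initial: counts = {}, nums = [3, 5, 4, 4, 1, 5, 1, 5]
See 3: counts = {3: 1}
See 5: counts = {3: 1, 5: 1}
See 4: counts = {3: 1, 5: 1, 4: 1}
See 4: counts = {3: 1, 5: 1, 4: 2}
See 1: counts = {3: 1, 5: 1, 4: 2, 1: 1}
See 5: counts = {3: 1, 5: 2, 4: 2, 1: 1}
See 1: counts = {3: 1, 5: 2, 4: 2, 1: 2}
See 5: counts = {3: 1, 5: 3, 4: 2, 1: 2}

{3: 1, 5: 3, 4: 2, 1: 2}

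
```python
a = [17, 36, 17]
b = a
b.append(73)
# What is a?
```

After line 1: a = [17, 36, 17]
After line 2 (b = a is an alias, same object): a = [17, 36, 17], b = [17, 36, 17]
After line 3 (b.append mutates the shared list): a = [17, 36, 17, 73], b = [17, 36, 17, 73]

[17, 36, 17, 73]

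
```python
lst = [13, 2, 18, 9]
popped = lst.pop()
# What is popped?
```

9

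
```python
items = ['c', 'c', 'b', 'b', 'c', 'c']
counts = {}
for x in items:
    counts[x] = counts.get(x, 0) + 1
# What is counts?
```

Initial: counts = {}, items = ['c', 'c', 'b', 'b', 'c', 'c']
See 'c': counts = {'c': 1}
See 'c': counts = {'c': 2}
See 'b': counts = {'c': 2, 'b': 1}
See 'b': counts = {'c': 2, 'b': 2}
See 'c': counts = {'c': 3, 'b': 2}
See 'c': counts = {'c': 4, 'b': 2}

{'c': 4, 'b': 2}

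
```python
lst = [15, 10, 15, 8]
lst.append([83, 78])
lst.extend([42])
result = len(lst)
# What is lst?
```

After line 1: lst = [15, 10, 15, 8]
After line 2 (append adds [83, 78] as single element): lst = [15, 10, 15, 8, [83, 78]]
After line 3 (extend unpacks [42], adds 42): lst = [15, 10, 15, 8, [83, 78], 42]
After line 4: result = len(lst) = 6

[15, 10, 15, 8, [83, 78], 42]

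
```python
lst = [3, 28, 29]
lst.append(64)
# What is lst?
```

[3, 28, 29, 64]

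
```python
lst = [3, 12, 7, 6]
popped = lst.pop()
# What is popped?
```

6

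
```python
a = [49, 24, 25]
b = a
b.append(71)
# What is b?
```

After line 1: a = [49, 24, 25]
After line 2 (b = a is an alias, same object): a = [49, 24, 25], b = [49, 24, 25]
After line 3 (b.append mutates the shared list): a = [49, 24, 25, 71], b = [49, 24, 25, 71]

[49, 24, 25, 71]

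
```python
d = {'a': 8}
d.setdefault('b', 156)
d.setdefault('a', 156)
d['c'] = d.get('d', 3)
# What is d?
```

After line 1: d = {'a': 8}
After line 2 (setdefault adds 'b'=156): d = {'a': 8, 'b': 156}
After line 3 (setdefault 'a' no-op, already exists): d = {'a': 8, 'b': 156}
After line 4 (get('d', 3) returns default since 'd' not in d): d = {'a': 8, 'b': 156, 'c': 3}

{'a': 8, 'b': 156, 'c': 3}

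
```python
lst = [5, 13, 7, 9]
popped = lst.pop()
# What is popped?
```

9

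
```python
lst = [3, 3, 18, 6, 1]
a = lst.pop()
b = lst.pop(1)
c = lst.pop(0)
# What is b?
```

After line 1: lst = [3, 3, 18, 6, 1]
After line 2 (pop() -> a = 1): lst = [3, 3, 18, 6]
After line 3 (pop(1) -> b = 3): lst = [3, 18, 6]
After line 4 (pop(0) -> c = 3): lst = [18, 6]

3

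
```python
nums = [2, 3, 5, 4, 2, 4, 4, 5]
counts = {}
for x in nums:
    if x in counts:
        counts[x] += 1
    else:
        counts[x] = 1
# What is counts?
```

Initial: counts = {}, nums = [2, 3, 5, 4, 2, 4, 4, 5]
See 2: counts = {2: 1}
See 3: counts = {2: 1, 3: 1}
See 5: counts = {2: 1, 3: 1, 5: 1}
See 4: counts = {2: 1, 3: 1, 5: 1, 4: 1}
See 2: counts = {2: 2, 3: 1, 5: 1, 4: 1}
See 4: counts = {2: 2, 3: 1, 5: 1, 4: 2}
See 4: counts = {2: 2, 3: 1, 5: 1, 4: 3}
See 5: counts = {2: 2, 3: 1, 5: 2, 4: 3}

{2: 2, 3: 1, 5: 2, 4: 3}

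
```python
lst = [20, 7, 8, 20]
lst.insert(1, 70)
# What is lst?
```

[20, 70, 7, 8, 20]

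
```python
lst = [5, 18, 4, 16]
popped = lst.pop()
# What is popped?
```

16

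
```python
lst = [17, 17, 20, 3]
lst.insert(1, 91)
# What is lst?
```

[17, 91, 17, 20, 3]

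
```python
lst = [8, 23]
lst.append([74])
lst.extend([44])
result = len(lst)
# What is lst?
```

After line 1: lst = [8, 23]
After line 2 (append adds [74] as single element): lst = [8, 23, [74]]
After line 3 (extend unpacks [44], adds 44): lst = [8, 23, [74], 44]
After line 4: result = len(lst) = 4

[8, 23, [74], 44]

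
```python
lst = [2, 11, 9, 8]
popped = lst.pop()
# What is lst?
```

[2, 11, 9]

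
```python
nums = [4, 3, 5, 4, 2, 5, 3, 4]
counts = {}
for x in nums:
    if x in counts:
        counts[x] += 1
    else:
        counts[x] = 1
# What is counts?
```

Initial: counts = {}, nums = [4, 3, 5, 4, 2, 5, 3, 4]
See 4: counts = {4: 1}
See 3: counts = {4: 1, 3: 1}
See 5: counts = {4: 1, 3: 1, 5: 1}
See 4: counts = {4: 2, 3: 1, 5: 1}
See 2: counts = {4: 2, 3: 1, 5: 1, 2: 1}
See 5: counts = {4: 2, 3: 1, 5: 2, 2: 1}
See 3: counts = {4: 2, 3: 2, 5: 2, 2: 1}
See 4: counts = {4: 3, 3: 2, 5: 2, 2: 1}

{4: 3, 3: 2, 5: 2, 2: 1}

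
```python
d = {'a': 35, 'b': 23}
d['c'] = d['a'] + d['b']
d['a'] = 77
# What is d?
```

After line 1: d = {'a': 35, 'b': 23}
After line 2 (d['c'] = 35 + 23): d = {'a': 35, 'b': 23, 'c': 58}
After line 3: d = {'a': 77, 'b': 23, 'c': 58}

{'a': 77, 'b': 23, 'c': 58}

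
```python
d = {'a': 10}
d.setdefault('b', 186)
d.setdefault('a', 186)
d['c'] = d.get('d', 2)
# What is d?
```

After line 1: d = {'a': 10}
After line 2 (setdefault adds 'b'=186): d = {'a': 10, 'b': 186}
After line 3 (setdefault 'a' no-op, already exists): d = {'a': 10, 'b': 186}
After line 4 (get('d', 2) returns default since 'd' not in d): d = {'a': 10, 'b': 186, 'c': 2}

{'a': 10, 'b': 186, 'c': 2}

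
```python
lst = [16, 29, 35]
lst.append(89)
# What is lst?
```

[16, 29, 35, 89]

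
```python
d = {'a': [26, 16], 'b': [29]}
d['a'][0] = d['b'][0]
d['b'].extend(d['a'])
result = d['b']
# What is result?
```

After line 1: d = {'a': [26, 16], 'b': [29]}
After line 2 (a[0] = b[0] = 29): d = {'a': [29, 16], 'b': [29]}
After line 3 (b.extend(a) appends [29, 16]): d = {'a': [29, 16], 'b': [29, 29, 16]}
After line 4: result = d['b'] = [29, 29, 16]

[29, 29, 16]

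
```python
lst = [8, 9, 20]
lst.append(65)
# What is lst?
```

[8, 9, 20, 65]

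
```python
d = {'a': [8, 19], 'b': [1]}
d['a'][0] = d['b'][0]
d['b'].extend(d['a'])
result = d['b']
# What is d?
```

After line 1: d = {'a': [8, 19], 'b': [1]}
After line 2 (a[0] = b[0] = 1): d = {'a': [1, 19], 'b': [1]}
After line 3 (b.extend(a) appends [1, 19]): d = {'a': [1, 19], 'b': [1, 1, 19]}
After line 4: result = d['b'] = [1, 1, 19]

{'a': [1, 19], 'b': [1, 1, 19]}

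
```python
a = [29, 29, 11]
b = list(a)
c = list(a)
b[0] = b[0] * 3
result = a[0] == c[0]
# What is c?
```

After line 1: a = [29, 29, 11]
After line 2 (b = list(a), copy): a = [29, 29, 11], b = [29, 29, 11]
After line 3 (c = list(a) is a copy, new object): c = [29, 29, 11]
After line 4 (b[0] = 29 * 3 = 87; only b mutates (copy)): a = [29, 29, 11], b = [87, 29, 11], c = [29, 29, 11]
After line 5 (a[0] = 29, c[0] = 29; result = True)

[29, 29, 11]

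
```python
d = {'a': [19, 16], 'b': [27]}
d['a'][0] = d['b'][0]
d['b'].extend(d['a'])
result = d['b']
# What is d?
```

After line 1: d = {'a': [19, 16], 'b': [27]}
After line 2 (a[0] = b[0] = 27): d = {'a': [27, 16], 'b': [27]}
After line 3 (b.extend(a) appends [27, 16]): d = {'a': [27, 16], 'b': [27, 27, 16]}
After line 4: result = d['b'] = [27, 27, 16]

{'a': [27, 16], 'b': [27, 27, 16]}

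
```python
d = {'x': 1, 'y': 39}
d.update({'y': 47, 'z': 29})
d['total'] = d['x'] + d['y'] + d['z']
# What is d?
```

After line 1: d = {'x': 1, 'y': 39}
After line 2 (y overwritten, z added): d = {'x': 1, 'y': 47, 'z': 29}
After line 3 (total = 1 + 47 + 29 = 77): d = {'x': 1, 'y': 47, 'z': 29, 'total': 77}

{'x': 1, 'y': 47, 'z': 29, 'total': 77}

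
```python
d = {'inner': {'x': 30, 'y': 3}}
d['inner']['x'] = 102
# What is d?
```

After line 1: d = {'inner': {'x': 30, 'y': 3}}
After line 2 (inner x overwritten): d = {'inner': {'x': 102, 'y': 3}}

{'inner': {'x': 102, 'y': 3}}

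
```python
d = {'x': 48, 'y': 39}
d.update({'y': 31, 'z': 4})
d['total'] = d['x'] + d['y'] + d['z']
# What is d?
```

After line 1: d = {'x': 48, 'y': 39}
After line 2 (y overwritten, z added): d = {'x': 48, 'y': 31, 'z': 4}
After line 3 (total = 48 + 31 + 4 = 83): d = {'x': 48, 'y': 31, 'z': 4, 'total': 83}

{'x': 48, 'y': 31, 'z': 4, 'total': 83}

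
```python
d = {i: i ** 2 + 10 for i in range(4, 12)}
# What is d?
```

{4: 26, 5: 35, 6: 46, 7: 59, 8: 74, 9: 91, 10: 110, 11: 131}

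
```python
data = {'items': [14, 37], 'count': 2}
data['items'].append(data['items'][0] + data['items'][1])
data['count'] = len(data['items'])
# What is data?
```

After line 1: data = {'items': [14, 37], 'count': 2}
After line 2 (append 14 + 37 = 51): data = {'items': [14, 37, 51], 'count': 2}
After line 3 (count = len(items) = 3): data = {'items': [14, 37, 51], 'count': 3}

{'items': [14, 37, 51], 'count': 3}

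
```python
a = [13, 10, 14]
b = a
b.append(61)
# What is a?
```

After line 1: a = [13, 10, 14]
After line 2 (b = a is an alias, same object): a = [13, 10, 14], b = [13, 10, 14]
After line 3 (b.append mutates the shared list): a = [13, 10, 14, 61], b = [13, 10, 14, 61]

[13, 10, 14, 61]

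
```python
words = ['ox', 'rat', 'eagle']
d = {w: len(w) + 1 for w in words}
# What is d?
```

{'ox': 3, 'rat': 4, 'eagle': 6}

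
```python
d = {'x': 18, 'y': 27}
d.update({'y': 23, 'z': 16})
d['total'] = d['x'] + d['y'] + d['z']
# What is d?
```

After line 1: d = {'x': 18, 'y': 27}
After line 2 (y overwritten, z added): d = {'x': 18, 'y': 23, 'z': 16}
After line 3 (total = 18 + 23 + 16 = 57): d = {'x': 18, 'y': 23, 'z': 16, 'total': 57}

{'x': 18, 'y': 23, 'z': 16, 'total': 57}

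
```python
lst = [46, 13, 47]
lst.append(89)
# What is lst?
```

[46, 13, 47, 89]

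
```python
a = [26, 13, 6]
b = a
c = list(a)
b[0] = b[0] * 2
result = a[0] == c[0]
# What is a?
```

After line 1: a = [26, 13, 6]
After line 2 (b = a, alias): a = [26, 13, 6], b = [26, 13, 6]
After line 3 (c = list(a) is a copy, new object): c = [26, 13, 6]
After line 4 (b[0] = 26 * 2 = 52; mutates shared a/b): a = b = [52, 13, 6], c = [26, 13, 6]
After line 5 (a[0] = 52, c[0] = 26; result = False)

[52, 13, 6]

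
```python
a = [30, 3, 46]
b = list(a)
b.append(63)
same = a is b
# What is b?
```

After line 1: a = [30, 3, 46]
After line 2 (b = list(a) is a shallow copy, new object): a = [30, 3, 46], b = [30, 3, 46]
After line 3 (append only mutates b): a = [30, 3, 46], b = [30, 3, 46, 63]
After line 4 (same = a is b; different objects -> False): same = False

[30, 3, 46, 63]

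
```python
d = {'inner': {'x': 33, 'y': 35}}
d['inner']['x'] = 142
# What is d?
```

After line 1: d = {'inner': {'x': 33, 'y': 35}}
After line 2 (inner x overwritten): d = {'inner': {'x': 142, 'y': 35}}

{'inner': {'x': 142, 'y': 35}}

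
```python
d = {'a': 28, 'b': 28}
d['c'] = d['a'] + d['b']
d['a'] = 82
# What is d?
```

After line 1: d = {'a': 28, 'b': 28}
After line 2 (d['c'] = 28 + 28): d = {'a': 28, 'b': 28, 'c': 56}
After line 3: d = {'a': 82, 'b': 28, 'c': 56}

{'a': 82, 'b': 28, 'c': 56}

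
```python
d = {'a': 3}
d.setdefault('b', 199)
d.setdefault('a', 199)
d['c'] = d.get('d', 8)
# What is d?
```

After line 1: d = {'a': 3}
After line 2 (setdefault adds 'b'=199): d = {'a': 3, 'b': 199}
After line 3 (setdefault 'a' no-op, already exists): d = {'a': 3, 'b': 199}
After line 4 (get('d', 8) returns default since 'd' not in d): d = {'a': 3, 'b': 199, 'c': 8}

{'a': 3, 'b': 199, 'c': 8}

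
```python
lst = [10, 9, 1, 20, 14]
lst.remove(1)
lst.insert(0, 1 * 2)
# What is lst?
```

After line 1: lst = [10, 9, 1, 20, 14]
After line 2 (remove first 1): lst = [10, 9, 20, 14]
After line 3 (insert 2 at index 0): lst = [2, 10, 9, 20, 14]

[2, 10, 9, 20, 14]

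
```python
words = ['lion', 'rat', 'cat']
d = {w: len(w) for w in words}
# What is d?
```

{'lion': 4, 'rat': 3, 'cat': 3}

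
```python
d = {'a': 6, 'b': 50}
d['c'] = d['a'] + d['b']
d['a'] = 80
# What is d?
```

After line 1: d = {'a': 6, 'b': 50}
After line 2 (d['c'] = 6 + 50): d = {'a': 6, 'b': 50, 'c': 56}
After line 3: d = {'a': 80, 'b': 50, 'c': 56}

{'a': 80, 'b': 50, 'c': 56}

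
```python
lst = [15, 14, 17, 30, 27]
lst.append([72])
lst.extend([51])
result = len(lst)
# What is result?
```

After line 1: lst = [15, 14, 17, 30, 27]
After line 2 (append adds [72] as single element): lst = [15, 14, 17, 30, 27, [72]]
After line 3 (extend unpacks [51], adds 51): lst = [15, 14, 17, 30, 27, [72], 51]
After line 4: result = len(lst) = 7

7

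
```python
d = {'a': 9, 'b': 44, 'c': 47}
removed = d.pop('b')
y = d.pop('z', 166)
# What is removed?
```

After line 1: d = {'a': 9, 'b': 44, 'c': 47}
After line 2 (pop 'b' returns 44): d = {'a': 9, 'c': 47}, removed = 44
After line 3 (pop 'z' missing, returns default 166): d = {'a': 9, 'c': 47}, y = 166

44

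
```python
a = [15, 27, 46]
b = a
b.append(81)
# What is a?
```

After line 1: a = [15, 27, 46]
After line 2 (b = a is an alias, same object): a = [15, 27, 46], b = [15, 27, 46]
After line 3 (b.append mutates the shared list): a = [15, 27, 46, 81], b = [15, 27, 46, 81]

[15, 27, 46, 81]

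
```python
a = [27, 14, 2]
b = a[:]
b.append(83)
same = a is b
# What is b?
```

After line 1: a = [27, 14, 2]
After line 2 (b = a[:] is a shallow copy, new object): a = [27, 14, 2], b = [27, 14, 2]
After line 3 (append only mutates b): a = [27, 14, 2], b = [27, 14, 2, 83]
After line 4 (same = a is b; different objects -> False): same = False

[27, 14, 2, 83]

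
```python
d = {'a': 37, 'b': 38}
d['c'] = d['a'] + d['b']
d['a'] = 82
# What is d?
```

After line 1: d = {'a': 37, 'b': 38}
After line 2 (d['c'] = 37 + 38): d = {'a': 37, 'b': 38, 'c': 75}
After line 3: d = {'a': 82, 'b': 38, 'c': 75}

{'a': 82, 'b': 38, 'c': 75}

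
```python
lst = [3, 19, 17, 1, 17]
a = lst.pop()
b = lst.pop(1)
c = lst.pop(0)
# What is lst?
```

After line 1: lst = [3, 19, 17, 1, 17]
After line 2 (pop() -> a = 17): lst = [3, 19, 17, 1]
After line 3 (pop(1) -> b = 19): lst = [3, 17, 1]
After line 4 (pop(0) -> c = 3): lst = [17, 1]

[17, 1]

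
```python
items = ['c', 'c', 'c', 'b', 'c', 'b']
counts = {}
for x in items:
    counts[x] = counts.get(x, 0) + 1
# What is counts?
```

Initial: counts = {}, items = ['c', 'c', 'c', 'b', 'c', 'b']
See 'c': counts = {'c': 1}
See 'c': counts = {'c': 2}
See 'c': counts = {'c': 3}
See 'b': counts = {'c': 3, 'b': 1}
See 'c': counts = {'c': 4, 'b': 1}
See 'b': counts = {'c': 4, 'b': 2}

{'c': 4, 'b': 2}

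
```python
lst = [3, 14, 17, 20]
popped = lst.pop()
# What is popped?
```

20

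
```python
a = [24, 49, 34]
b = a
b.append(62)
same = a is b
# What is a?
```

After line 1: a = [24, 49, 34]
After line 2 (b = a is an alias, same object): a = [24, 49, 34], b = [24, 49, 34]
After line 3 (b.append mutates the shared list): a = [24, 49, 34, 62], b = [24, 49, 34, 62]
After line 4 (same = a is b; same object -> True): same = True

[24, 49, 34, 62]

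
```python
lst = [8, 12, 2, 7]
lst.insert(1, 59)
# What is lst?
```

[8, 59, 12, 2, 7]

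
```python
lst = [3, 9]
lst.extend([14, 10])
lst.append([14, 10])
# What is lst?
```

After line 1: lst = [3, 9]
After line 2 (extend unpacks [14, 10]): lst = [3, 9, 14, 10]
After line 3 (append adds [14, 10] as single element): lst = [3, 9, 14, 10, [14, 10]]

[3, 9, 14, 10, [14, 10]]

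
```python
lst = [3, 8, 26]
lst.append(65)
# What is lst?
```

[3, 8, 26, 65]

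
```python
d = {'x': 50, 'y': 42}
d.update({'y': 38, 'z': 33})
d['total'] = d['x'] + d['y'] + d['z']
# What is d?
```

After line 1: d = {'x': 50, 'y': 42}
After line 2 (y overwritten, z added): d = {'x': 50, 'y': 38, 'z': 33}
After line 3 (total = 50 + 38 + 33 = 121): d = {'x': 50, 'y': 38, 'z': 33, 'total': 121}

{'x': 50, 'y': 38, 'z': 33, 'total': 121}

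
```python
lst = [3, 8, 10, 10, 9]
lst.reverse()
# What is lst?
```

[9, 10, 10, 8, 3]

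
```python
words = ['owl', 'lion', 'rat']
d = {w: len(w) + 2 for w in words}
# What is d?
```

{'owl': 5, 'lion': 6, 'rat': 5}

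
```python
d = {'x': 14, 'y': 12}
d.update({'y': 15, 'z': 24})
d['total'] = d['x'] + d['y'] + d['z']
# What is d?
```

After line 1: d = {'x': 14, 'y': 12}
After line 2 (y overwritten, z added): d = {'x': 14, 'y': 15, 'z': 24}
After line 3 (total = 14 + 15 + 24 = 53): d = {'x': 14, 'y': 15, 'z': 24, 'total': 53}

{'x': 14, 'y': 15, 'z': 24, 'total': 53}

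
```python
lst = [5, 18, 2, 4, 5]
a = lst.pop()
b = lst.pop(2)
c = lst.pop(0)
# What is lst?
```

After line 1: lst = [5, 18, 2, 4, 5]
After line 2 (pop() -> a = 5): lst = [5, 18, 2, 4]
After line 3 (pop(2) -> b = 2): lst = [5, 18, 4]
After line 4 (pop(0) -> c = 5): lst = [18, 4]

[18, 4]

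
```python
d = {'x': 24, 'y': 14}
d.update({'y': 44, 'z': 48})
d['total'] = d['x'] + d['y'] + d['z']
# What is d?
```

After line 1: d = {'x': 24, 'y': 14}
After line 2 (y overwritten, z added): d = {'x': 24, 'y': 44, 'z': 48}
After line 3 (total = 24 + 44 + 48 = 116): d = {'x': 24, 'y': 44, 'z': 48, 'total': 116}

{'x': 24, 'y': 44, 'z': 48, 'total': 116}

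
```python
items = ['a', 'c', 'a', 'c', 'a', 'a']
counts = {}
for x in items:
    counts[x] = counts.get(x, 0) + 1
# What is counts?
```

Initial: counts = {}, items = ['a', 'c', 'a', 'c', 'a', 'a']
See 'a': counts = {'a': 1}
See 'c': counts = {'a': 1, 'c': 1}
See 'a': counts = {'a': 2, 'c': 1}
See 'c': counts = {'a': 2, 'c': 2}
See 'a': counts = {'a': 3, 'c': 2}
See 'a': counts = {'a': 4, 'c': 2}

{'a': 4, 'c': 2}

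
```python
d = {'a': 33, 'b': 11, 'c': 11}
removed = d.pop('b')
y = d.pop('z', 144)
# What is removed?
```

After line 1: d = {'a': 33, 'b': 11, 'c': 11}
After line 2 (pop 'b' returns 11): d = {'a': 33, 'c': 11}, removed = 11
After line 3 (pop 'z' missing, returns default 144): d = {'a': 33, 'c': 11}, y = 144

11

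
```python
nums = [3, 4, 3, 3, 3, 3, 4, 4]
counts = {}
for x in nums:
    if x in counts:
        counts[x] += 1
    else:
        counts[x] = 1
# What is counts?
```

Initial: counts = {}, nums = [3, 4, 3, 3, 3, 3, 4, 4]
See 3: counts = {3: 1}
See 4: counts = {3: 1, 4: 1}
See 3: counts = {3: 2, 4: 1}
See 3: counts = {3: 3, 4: 1}
See 3: counts = {3: 4, 4: 1}
See 3: counts = {3: 5, 4: 1}
See 4: counts = {3: 5, 4: 2}
See 4: counts = {3: 5, 4: 3}

{3: 5, 4: 3}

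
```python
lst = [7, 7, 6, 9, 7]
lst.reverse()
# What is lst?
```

[7, 9, 6, 7, 7]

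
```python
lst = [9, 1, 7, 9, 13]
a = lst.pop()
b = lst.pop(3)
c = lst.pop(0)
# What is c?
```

After line 1: lst = [9, 1, 7, 9, 13]
After line 2 (pop() -> a = 13): lst = [9, 1, 7, 9]
After line 3 (pop(3) -> b = 9): lst = [9, 1, 7]
After line 4 (pop(0) -> c = 9): lst = [1, 7]

9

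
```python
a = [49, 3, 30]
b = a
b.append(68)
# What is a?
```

After line 1: a = [49, 3, 30]
After line 2 (b = a is an alias, same object): a = [49, 3, 30], b = [49, 3, 30]
After line 3 (b.append mutates the shared list): a = [49, 3, 30, 68], b = [49, 3, 30, 68]

[49, 3, 30, 68]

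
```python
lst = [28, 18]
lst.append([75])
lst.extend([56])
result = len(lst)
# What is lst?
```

After line 1: lst = [28, 18]
After line 2 (append adds [75] as single element): lst = [28, 18, [75]]
After line 3 (extend unpacks [56], adds 56): lst = [28, 18, [75], 56]
After line 4: result = len(lst) = 4

[28, 18, [75], 56]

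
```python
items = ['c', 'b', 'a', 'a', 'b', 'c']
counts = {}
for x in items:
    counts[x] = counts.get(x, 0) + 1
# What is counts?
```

Initial: counts = {}, items = ['c', 'b', 'a', 'a', 'b', 'c']
See 'c': counts = {'c': 1}
See 'b': counts = {'c': 1, 'b': 1}
See 'a': counts = {'c': 1, 'b': 1, 'a': 1}
See 'a': counts = {'c': 1, 'b': 1, 'a': 2}
See 'b': counts = {'c': 1, 'b': 2, 'a': 2}
See 'c': counts = {'c': 2, 'b': 2, 'a': 2}

{'c': 2, 'b': 2, 'a': 2}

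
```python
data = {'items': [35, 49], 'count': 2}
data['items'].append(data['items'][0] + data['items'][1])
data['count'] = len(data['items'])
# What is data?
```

After line 1: data = {'items': [35, 49], 'count': 2}
After line 2 (append 35 + 49 = 84): data = {'items': [35, 49, 84], 'count': 2}
After line 3 (count = len(items) = 3): data = {'items': [35, 49, 84], 'count': 3}

{'items': [35, 49, 84], 'count': 3}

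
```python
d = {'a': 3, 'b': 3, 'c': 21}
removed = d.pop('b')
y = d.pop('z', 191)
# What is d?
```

After line 1: d = {'a': 3, 'b': 3, 'c': 21}
After line 2 (pop 'b' returns 3): d = {'a': 3, 'c': 21}, removed = 3
After line 3 (pop 'z' missing, returns default 191): d = {'a': 3, 'c': 21}, y = 191

{'a': 3, 'c': 21}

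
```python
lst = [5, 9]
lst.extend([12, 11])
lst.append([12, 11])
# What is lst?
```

After line 1: lst = [5, 9]
After line 2 (extend unpacks [12, 11]): lst = [5, 9, 12, 11]
After line 3 (append adds [12, 11] as single element): lst = [5, 9, 12, 11, [12, 11]]

[5, 9, 12, 11, [12, 11]]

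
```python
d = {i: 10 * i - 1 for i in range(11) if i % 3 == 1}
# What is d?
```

{1: 9, 4: 39, 7: 69, 10: 99}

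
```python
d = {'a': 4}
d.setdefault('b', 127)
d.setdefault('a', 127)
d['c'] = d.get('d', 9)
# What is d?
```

After line 1: d = {'a': 4}
After line 2 (setdefault adds 'b'=127): d = {'a': 4, 'b': 127}
After line 3 (setdefault 'a' no-op, already exists): d = {'a': 4, 'b': 127}
After line 4 (get('d', 9) returns default since 'd' not in d): d = {'a': 4, 'b': 127, 'c': 9}

{'a': 4, 'b': 127, 'c': 9}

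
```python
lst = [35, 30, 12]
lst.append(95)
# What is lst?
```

[35, 30, 12, 95]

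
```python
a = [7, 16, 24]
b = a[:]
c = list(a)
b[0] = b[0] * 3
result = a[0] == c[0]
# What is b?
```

After line 1: a = [7, 16, 24]
After line 2 (b = a[:], copy): a = [7, 16, 24], b = [7, 16, 24]
After line 3 (c = list(a) is a copy, new object): c = [7, 16, 24]
After line 4 (b[0] = 7 * 3 = 21; only b mutates (copy)): a = [7, 16, 24], b = [21, 16, 24], c = [7, 16, 24]
After line 5 (a[0] = 7, c[0] = 7; result = True)

[21, 16, 24]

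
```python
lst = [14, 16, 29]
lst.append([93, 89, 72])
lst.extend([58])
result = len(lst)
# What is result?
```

After line 1: lst = [14, 16, 29]
After line 2 (append adds [93, 89, 72] as single element): lst = [14, 16, 29, [93, 89, 72]]
After line 3 (extend unpacks [58], adds 58): lst = [14, 16, 29, [93, 89, 72], 58]
After line 4: result = len(lst) = 5

5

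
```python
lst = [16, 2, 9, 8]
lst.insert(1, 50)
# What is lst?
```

[16, 50, 2, 9, 8]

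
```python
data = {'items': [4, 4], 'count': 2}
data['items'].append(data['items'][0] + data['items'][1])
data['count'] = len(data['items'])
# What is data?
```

After line 1: data = {'items': [4, 4], 'count': 2}
After line 2 (append 4 + 4 = 8): data = {'items': [4, 4, 8], 'count': 2}
After line 3 (count = len(items) = 3): data = {'items': [4, 4, 8], 'count': 3}

{'items': [4, 4, 8], 'count': 3}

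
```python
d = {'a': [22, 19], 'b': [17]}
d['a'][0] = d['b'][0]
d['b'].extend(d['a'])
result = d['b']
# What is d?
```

After line 1: d = {'a': [22, 19], 'b': [17]}
After line 2 (a[0] = b[0] = 17): d = {'a': [17, 19], 'b': [17]}
After line 3 (b.extend(a) appends [17, 19]): d = {'a': [17, 19], 'b': [17, 17, 19]}
After line 4: result = d['b'] = [17, 17, 19]

{'a': [17, 19], 'b': [17, 17, 19]}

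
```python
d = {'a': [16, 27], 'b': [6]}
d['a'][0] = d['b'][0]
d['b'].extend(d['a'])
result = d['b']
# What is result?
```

After line 1: d = {'a': [16, 27], 'b': [6]}
After line 2 (a[0] = b[0] = 6): d = {'a': [6, 27], 'b': [6]}
After line 3 (b.extend(a) appends [6, 27]): d = {'a': [6, 27], 'b': [6, 6, 27]}
After line 4: result = d['b'] = [6, 6, 27]

[6, 6, 27]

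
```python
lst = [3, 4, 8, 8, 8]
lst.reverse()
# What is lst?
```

[8, 8, 8, 4, 3]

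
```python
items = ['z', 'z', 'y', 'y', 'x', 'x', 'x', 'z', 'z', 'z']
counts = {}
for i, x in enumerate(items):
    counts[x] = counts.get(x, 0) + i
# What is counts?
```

Initial: counts = {}, items = ['z', 'z', 'y', 'y', 'x', 'x', 'x', 'z', 'z', 'z']
i=0, x='z': counts = {'z': 0}
i=1, x='z': counts = {'z': 1}
i=2, x='y': counts = {'z': 1, 'y': 2}
i=3, x='y': counts = {'z': 1, 'y': 5}
i=4, x='x': counts = {'z': 1, 'y': 5, 'x': 4}
i=5, x='x': counts = {'z': 1, 'y': 5, 'x': 9}
i=6, x='x': counts = {'z': 1, 'y': 5, 'x': 15}
i=7, x='z': counts = {'z': 8, 'y': 5, 'x': 15}
i=8, x='z': counts = {'z': 16, 'y': 5, 'x': 15}
i=9, x='z': counts = {'z': 25, 'y': 5, 'x': 15}

{'z': 25, 'y': 5, 'x': 15}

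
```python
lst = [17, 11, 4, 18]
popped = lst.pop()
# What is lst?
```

[17, 11, 4]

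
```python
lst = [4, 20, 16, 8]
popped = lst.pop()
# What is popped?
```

8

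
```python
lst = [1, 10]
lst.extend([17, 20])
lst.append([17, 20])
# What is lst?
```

After line 1: lst = [1, 10]
After line 2 (extend unpacks [17, 20]): lst = [1, 10, 17, 20]
After line 3 (append adds [17, 20] as single element): lst = [1, 10, 17, 20, [17, 20]]

[1, 10, 17, 20, [17, 20]]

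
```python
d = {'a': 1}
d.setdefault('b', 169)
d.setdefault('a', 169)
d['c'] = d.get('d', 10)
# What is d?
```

After line 1: d = {'a': 1}
After line 2 (setdefault adds 'b'=169): d = {'a': 1, 'b': 169}
After line 3 (setdefault 'a' no-op, already exists): d = {'a': 1, 'b': 169}
After line 4 (get('d', 10) returns default since 'd' not in d): d = {'a': 1, 'b': 169, 'c': 10}

{'a': 1, 'b': 169, 'c': 10}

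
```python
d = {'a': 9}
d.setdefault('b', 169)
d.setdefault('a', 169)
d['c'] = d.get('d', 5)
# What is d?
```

After line 1: d = {'a': 9}
After line 2 (setdefault adds 'b'=169): d = {'a': 9, 'b': 169}
After line 3 (setdefault 'a' no-op, already exists): d = {'a': 9, 'b': 169}
After line 4 (get('d', 5) returns default since 'd' not in d): d = {'a': 9, 'b': 169, 'c': 5}

{'a': 9, 'b': 169, 'c': 5}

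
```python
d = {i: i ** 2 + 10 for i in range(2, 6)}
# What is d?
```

{2: 14, 3: 19, 4: 26, 5: 35}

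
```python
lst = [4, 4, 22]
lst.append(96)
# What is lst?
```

[4, 4, 22, 96]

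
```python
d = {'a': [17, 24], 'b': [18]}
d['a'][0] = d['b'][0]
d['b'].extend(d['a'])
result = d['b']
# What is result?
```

After line 1: d = {'a': [17, 24], 'b': [18]}
After line 2 (a[0] = b[0] = 18): d = {'a': [18, 24], 'b': [18]}
After line 3 (b.extend(a) appends [18, 24]): d = {'a': [18, 24], 'b': [18, 18, 24]}
After line 4: result = d['b'] = [18, 18, 24]

[18, 18, 24]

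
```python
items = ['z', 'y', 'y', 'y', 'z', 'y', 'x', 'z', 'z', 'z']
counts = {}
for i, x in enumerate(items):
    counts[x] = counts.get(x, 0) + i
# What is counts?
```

Initial: counts = {}, items = ['z', 'y', 'y', 'y', 'z', 'y', 'x', 'z', 'z', 'z']
i=0, x='z': counts = {'z': 0}
i=1, x='y': counts = {'z': 0, 'y': 1}
i=2, x='y': counts = {'z': 0, 'y': 3}
i=3, x='y': counts = {'z': 0, 'y': 6}
i=4, x='z': counts = {'z': 4, 'y': 6}
i=5, x='y': counts = {'z': 4, 'y': 11}
i=6, x='x': counts = {'z': 4, 'y': 11, 'x': 6}
i=7, x='z': counts = {'z': 11, 'y': 11, 'x': 6}
i=8, x='z': counts = {'z': 19, 'y': 11, 'x': 6}
i=9, x='z': counts = {'z': 28, 'y': 11, 'x': 6}

{'z': 28, 'y': 11, 'x': 6}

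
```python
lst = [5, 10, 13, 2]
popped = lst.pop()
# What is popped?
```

2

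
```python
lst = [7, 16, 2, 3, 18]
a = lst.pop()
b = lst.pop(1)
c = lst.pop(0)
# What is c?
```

After line 1: lst = [7, 16, 2, 3, 18]
After line 2 (pop() -> a = 18): lst = [7, 16, 2, 3]
After line 3 (pop(1) -> b = 16): lst = [7, 2, 3]
After line 4 (pop(0) -> c = 7): lst = [2, 3]

7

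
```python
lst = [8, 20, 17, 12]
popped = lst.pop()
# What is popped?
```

12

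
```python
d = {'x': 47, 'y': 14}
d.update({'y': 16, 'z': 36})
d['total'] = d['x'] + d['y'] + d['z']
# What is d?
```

After line 1: d = {'x': 47, 'y': 14}
After line 2 (y overwritten, z added): d = {'x': 47, 'y': 16, 'z': 36}
After line 3 (total = 47 + 16 + 36 = 99): d = {'x': 47, 'y': 16, 'z': 36, 'total': 99}

{'x': 47, 'y': 16, 'z': 36, 'total': 99}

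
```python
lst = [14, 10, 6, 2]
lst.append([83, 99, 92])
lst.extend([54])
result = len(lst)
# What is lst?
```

After line 1: lst = [14, 10, 6, 2]
After line 2 (append adds [83, 99, 92] as single element): lst = [14, 10, 6, 2, [83, 99, 92]]
After line 3 (extend unpacks [54], adds 54): lst = [14, 10, 6, 2, [83, 99, 92], 54]
After line 4: result = len(lst) = 6

[14, 10, 6, 2, [83, 99, 92], 54]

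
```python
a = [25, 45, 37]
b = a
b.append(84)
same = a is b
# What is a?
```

After line 1: a = [25, 45, 37]
After line 2 (b = a is an alias, same object): a = [25, 45, 37], b = [25, 45, 37]
After line 3 (b.append mutates the shared list): a = [25, 45, 37, 84], b = [25, 45, 37, 84]
After line 4 (same = a is b; same object -> True): same = True

[25, 45, 37, 84]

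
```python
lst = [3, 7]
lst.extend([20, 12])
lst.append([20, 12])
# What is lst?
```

After line 1: lst = [3, 7]
After line 2 (extend unpacks [20, 12]): lst = [3, 7, 20, 12]
After line 3 (append adds [20, 12] as single element): lst = [3, 7, 20, 12, [20, 12]]

[3, 7, 20, 12, [20, 12]]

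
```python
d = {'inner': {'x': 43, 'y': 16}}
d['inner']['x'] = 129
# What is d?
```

After line 1: d = {'inner': {'x': 43, 'y': 16}}
After line 2 (inner x overwritten): d = {'inner': {'x': 129, 'y': 16}}

{'inner': {'x': 129, 'y': 16}}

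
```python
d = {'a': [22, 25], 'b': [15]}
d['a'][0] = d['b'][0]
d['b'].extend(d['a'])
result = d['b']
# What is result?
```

After line 1: d = {'a': [22, 25], 'b': [15]}
After line 2 (a[0] = b[0] = 15): d = {'a': [15, 25], 'b': [15]}
After line 3 (b.extend(a) appends [15, 25]): d = {'a': [15, 25], 'b': [15, 15, 25]}
After line 4: result = d['b'] = [15, 15, 25]

[15, 15, 25]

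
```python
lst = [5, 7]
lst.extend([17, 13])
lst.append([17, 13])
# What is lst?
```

After line 1: lst = [5, 7]
After line 2 (extend unpacks [17, 13]): lst = [5, 7, 17, 13]
After line 3 (append adds [17, 13] as single element): lst = [5, 7, 17, 13, [17, 13]]

[5, 7, 17, 13, [17, 13]]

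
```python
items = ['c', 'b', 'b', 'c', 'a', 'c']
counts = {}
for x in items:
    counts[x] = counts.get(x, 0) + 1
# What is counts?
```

Initial: counts = {}, items = ['c', 'b', 'b', 'c', 'a', 'c']
See 'c': counts = {'c': 1}
See 'b': counts = {'c': 1, 'b': 1}
See 'b': counts = {'c': 1, 'b': 2}
See 'c': counts = {'c': 2, 'b': 2}
See 'a': counts = {'c': 2, 'b': 2, 'a': 1}
See 'c': counts = {'c': 3, 'b': 2, 'a': 1}

{'c': 3, 'b': 2, 'a': 1}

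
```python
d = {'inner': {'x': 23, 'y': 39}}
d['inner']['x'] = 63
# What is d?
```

After line 1: d = {'inner': {'x': 23, 'y': 39}}
After line 2 (inner x overwritten): d = {'inner': {'x': 63, 'y': 39}}

{'inner': {'x': 63, 'y': 39}}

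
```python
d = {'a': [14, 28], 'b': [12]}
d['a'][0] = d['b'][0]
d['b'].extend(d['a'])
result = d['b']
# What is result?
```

After line 1: d = {'a': [14, 28], 'b': [12]}
After line 2 (a[0] = b[0] = 12): d = {'a': [12, 28], 'b': [12]}
After line 3 (b.extend(a) appends [12, 28]): d = {'a': [12, 28], 'b': [12, 12, 28]}
After line 4: result = d['b'] = [12, 12, 28]

[12, 12, 28]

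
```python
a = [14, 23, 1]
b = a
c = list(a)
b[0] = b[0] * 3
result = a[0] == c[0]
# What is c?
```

After line 1: a = [14, 23, 1]
After line 2 (b = a, alias): a = [14, 23, 1], b = [14, 23, 1]
After line 3 (c = list(a) is a copy, new object): c = [14, 23, 1]
After line 4 (b[0] = 14 * 3 = 42; mutates shared a/b): a = b = [42, 23, 1], c = [14, 23, 1]
After line 5 (a[0] = 42, c[0] = 14; result = False)

[14, 23, 1]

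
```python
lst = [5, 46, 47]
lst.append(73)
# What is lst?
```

[5, 46, 47, 73]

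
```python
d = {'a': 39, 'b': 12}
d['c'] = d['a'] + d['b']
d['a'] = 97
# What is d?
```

After line 1: d = {'a': 39, 'b': 12}
After line 2 (d['c'] = 39 + 12): d = {'a': 39, 'b': 12, 'c': 51}
After line 3: d = {'a': 97, 'b': 12, 'c': 51}

{'a': 97, 'b': 12, 'c': 51}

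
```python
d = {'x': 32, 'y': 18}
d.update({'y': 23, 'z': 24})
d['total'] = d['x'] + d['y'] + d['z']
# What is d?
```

After line 1: d = {'x': 32, 'y': 18}
After line 2 (y overwritten, z added): d = {'x': 32, 'y': 23, 'z': 24}
After line 3 (total = 32 + 23 + 24 = 79): d = {'x': 32, 'y': 23, 'z': 24, 'total': 79}

{'x': 32, 'y': 23, 'z': 24, 'total': 79}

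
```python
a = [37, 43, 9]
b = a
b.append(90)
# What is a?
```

After line 1: a = [37, 43, 9]
After line 2 (b = a is an alias, same object): a = [37, 43, 9], b = [37, 43, 9]
After line 3 (b.append mutates the shared list): a = [37, 43, 9, 90], b = [37, 43, 9, 90]

[37, 43, 9, 90]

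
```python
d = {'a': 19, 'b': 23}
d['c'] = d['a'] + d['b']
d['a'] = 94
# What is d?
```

After line 1: d = {'a': 19, 'b': 23}
After line 2 (d['c'] = 19 + 23): d = {'a': 19, 'b': 23, 'c': 42}
After line 3: d = {'a': 94, 'b': 23, 'c': 42}

{'a': 94, 'b': 23, 'c': 42}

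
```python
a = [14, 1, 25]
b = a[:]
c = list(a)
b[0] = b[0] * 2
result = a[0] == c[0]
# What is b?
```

After line 1: a = [14, 1, 25]
After line 2 (b = a[:], copy): a = [14, 1, 25], b = [14, 1, 25]
After line 3 (c = list(a) is a copy, new object): c = [14, 1, 25]
After line 4 (b[0] = 14 * 2 = 28; only b mutates (copy)): a = [14, 1, 25], b = [28, 1, 25], c = [14, 1, 25]
After line 5 (a[0] = 14, c[0] = 14; result = True)

[28, 1, 25]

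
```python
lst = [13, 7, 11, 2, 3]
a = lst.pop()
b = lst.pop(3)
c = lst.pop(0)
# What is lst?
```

After line 1: lst = [13, 7, 11, 2, 3]
After line 2 (pop() -> a = 3): lst = [13, 7, 11, 2]
After line 3 (pop(3) -> b = 2): lst = [13, 7, 11]
After line 4 (pop(0) -> c = 13): lst = [7, 11]

[7, 11]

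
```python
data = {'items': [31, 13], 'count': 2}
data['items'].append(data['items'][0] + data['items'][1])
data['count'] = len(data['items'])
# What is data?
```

After line 1: data = {'items': [31, 13], 'count': 2}
After line 2 (append 31 + 13 = 44): data = {'items': [31, 13, 44], 'count': 2}
After line 3 (count = len(items) = 3): data = {'items': [31, 13, 44], 'count': 3}

{'items': [31, 13, 44], 'count': 3}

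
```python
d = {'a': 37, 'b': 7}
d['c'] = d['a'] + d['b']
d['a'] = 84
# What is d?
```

After line 1: d = {'a': 37, 'b': 7}
After line 2 (d['c'] = 37 + 7): d = {'a': 37, 'b': 7, 'c': 44}
After line 3: d = {'a': 84, 'b': 7, 'c': 44}

{'a': 84, 'b': 7, 'c': 44}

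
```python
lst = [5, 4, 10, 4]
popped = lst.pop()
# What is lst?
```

[5, 4, 10]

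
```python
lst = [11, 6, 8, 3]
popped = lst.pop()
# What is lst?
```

[11, 6, 8]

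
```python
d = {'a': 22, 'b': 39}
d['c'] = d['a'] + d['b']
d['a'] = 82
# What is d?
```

After line 1: d = {'a': 22, 'b': 39}
After line 2 (d['c'] = 22 + 39): d = {'a': 22, 'b': 39, 'c': 61}
After line 3: d = {'a': 82, 'b': 39, 'c': 61}

{'a': 82, 'b': 39, 'c': 61}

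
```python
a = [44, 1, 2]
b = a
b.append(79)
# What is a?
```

After line 1: a = [44, 1, 2]
After line 2 (b = a is an alias, same object): a = [44, 1, 2], b = [44, 1, 2]
After line 3 (b.append mutates the shared list): a = [44, 1, 2, 79], b = [44, 1, 2, 79]

[44, 1, 2, 79]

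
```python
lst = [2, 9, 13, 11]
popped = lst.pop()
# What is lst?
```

[2, 9, 13]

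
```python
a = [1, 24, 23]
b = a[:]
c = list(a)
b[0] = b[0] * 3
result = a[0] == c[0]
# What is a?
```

After line 1: a = [1, 24, 23]
After line 2 (b = a[:], copy): a = [1, 24, 23], b = [1, 24, 23]
After line 3 (c = list(a) is a copy, new object): c = [1, 24, 23]
After line 4 (b[0] = 1 * 3 = 3; only b mutates (copy)): a = [1, 24, 23], b = [3, 24, 23], c = [1, 24, 23]
After line 5 (a[0] = 1, c[0] = 1; result = True)

[1, 24, 23]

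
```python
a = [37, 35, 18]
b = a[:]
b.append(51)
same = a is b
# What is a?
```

After line 1: a = [37, 35, 18]
After line 2 (b = a[:] is a shallow copy, new object): a = [37, 35, 18], b = [37, 35, 18]
After line 3 (append only mutates b): a = [37, 35, 18], b = [37, 35, 18, 51]
After line 4 (same = a is b; different objects -> False): same = False

[37, 35, 18]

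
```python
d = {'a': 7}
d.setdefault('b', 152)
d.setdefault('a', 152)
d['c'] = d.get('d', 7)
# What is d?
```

After line 1: d = {'a': 7}
After line 2 (setdefault adds 'b'=152): d = {'a': 7, 'b': 152}
After line 3 (setdefault 'a' no-op, already exists): d = {'a': 7, 'b': 152}
After line 4 (get('d', 7) returns default since 'd' not in d): d = {'a': 7, 'b': 152, 'c': 7}

{'a': 7, 'b': 152, 'c': 7}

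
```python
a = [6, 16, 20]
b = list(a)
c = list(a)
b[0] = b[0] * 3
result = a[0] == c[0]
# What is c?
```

After line 1: a = [6, 16, 20]
After line 2 (b = list(a), copy): a = [6, 16, 20], b = [6, 16, 20]
After line 3 (c = list(a) is a copy, new object): c = [6, 16, 20]
After line 4 (b[0] = 6 * 3 = 18; only b mutates (copy)): a = [6, 16, 20], b = [18, 16, 20], c = [6, 16, 20]
After line 5 (a[0] = 6, c[0] = 6; result = True)

[6, 16, 20]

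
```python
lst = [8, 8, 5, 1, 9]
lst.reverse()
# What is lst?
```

[9, 1, 5, 8, 8]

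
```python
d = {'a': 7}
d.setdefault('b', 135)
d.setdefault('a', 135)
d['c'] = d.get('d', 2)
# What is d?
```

After line 1: d = {'a': 7}
After line 2 (setdefault adds 'b'=135): d = {'a': 7, 'b': 135}
After line 3 (setdefault 'a' no-op, already exists): d = {'a': 7, 'b': 135}
After line 4 (get('d', 2) returns default since 'd' not in d): d = {'a': 7, 'b': 135, 'c': 2}

{'a': 7, 'b': 135, 'c': 2}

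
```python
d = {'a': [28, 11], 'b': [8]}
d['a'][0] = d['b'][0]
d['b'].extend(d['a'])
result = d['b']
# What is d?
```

After line 1: d = {'a': [28, 11], 'b': [8]}
After line 2 (a[0] = b[0] = 8): d = {'a': [8, 11], 'b': [8]}
After line 3 (b.extend(a) appends [8, 11]): d = {'a': [8, 11], 'b': [8, 8, 11]}
After line 4: result = d['b'] = [8, 8, 11]

{'a': [8, 11], 'b': [8, 8, 11]}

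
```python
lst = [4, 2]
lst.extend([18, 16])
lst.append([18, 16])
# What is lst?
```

After line 1: lst = [4, 2]
After line 2 (extend unpacks [18, 16]): lst = [4, 2, 18, 16]
After line 3 (append adds [18, 16] as single element): lst = [4, 2, 18, 16, [18, 16]]

[4, 2, 18, 16, [18, 16]]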